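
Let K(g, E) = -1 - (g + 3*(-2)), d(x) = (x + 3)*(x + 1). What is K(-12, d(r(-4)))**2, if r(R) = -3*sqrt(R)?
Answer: 289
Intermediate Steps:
d(x) = (1 + x)*(3 + x) (d(x) = (3 + x)*(1 + x) = (1 + x)*(3 + x))
K(g, E) = 5 - g (K(g, E) = -1 - (g - 6) = -1 - (-6 + g) = -1 + (6 - g) = 5 - g)
K(-12, d(r(-4)))**2 = (5 - 1*(-12))**2 = (5 + 12)**2 = 17**2 = 289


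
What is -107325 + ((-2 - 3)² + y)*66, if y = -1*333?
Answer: -127653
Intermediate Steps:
y = -333
-107325 + ((-2 - 3)² + y)*66 = -107325 + ((-2 - 3)² - 333)*66 = -107325 + ((-5)² - 333)*66 = -107325 + (25 - 333)*66 = -107325 - 308*66 = -107325 - 20328 = -127653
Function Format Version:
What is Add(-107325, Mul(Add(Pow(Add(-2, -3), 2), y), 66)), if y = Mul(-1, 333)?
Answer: -127653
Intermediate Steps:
y = -333
Add(-107325, Mul(Add(Pow(Add(-2, -3), 2), y), 66)) = Add(-107325, Mul(Add(Pow(Add(-2, -3), 2), -333), 66)) = Add(-107325, Mul(Add(Pow(-5, 2), -333), 66)) = Add(-107325, Mul(Add(25, -333), 66)) = Add(-107325, Mul(-308, 66)) = Add(-107325, -20328) = -127653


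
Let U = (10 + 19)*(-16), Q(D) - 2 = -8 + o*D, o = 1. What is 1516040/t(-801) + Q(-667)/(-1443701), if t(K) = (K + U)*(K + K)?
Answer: 219007231873/292570338753 ≈ 0.74856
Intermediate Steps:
Q(D) = -6 + D (Q(D) = 2 + (-8 + 1*D) = 2 + (-8 + D) = -6 + D)
U = -464 (U = 29*(-16) = -464)
t(K) = 2*K*(-464 + K) (t(K) = (K - 464)*(K + K) = (-464 + K)*(2*K) = 2*K*(-464 + K))
1516040/t(-801) + Q(-667)/(-1443701) = 1516040/((2*(-801)*(-464 - 801))) + (-6 - 667)/(-1443701) = 1516040/((2*(-801)*(-1265))) - 673*(-1/1443701) = 1516040/2026530 + 673/1443701 = 1516040*(1/2026530) + 673/1443701 = 151604/202653 + 673/1443701 = 219007231873/292570338753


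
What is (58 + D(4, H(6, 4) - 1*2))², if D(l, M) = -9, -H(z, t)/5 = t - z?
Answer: 2401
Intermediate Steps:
H(z, t) = -5*t + 5*z (H(z, t) = -5*(t - z) = -5*t + 5*z)
(58 + D(4, H(6, 4) - 1*2))² = (58 - 9)² = 49² = 2401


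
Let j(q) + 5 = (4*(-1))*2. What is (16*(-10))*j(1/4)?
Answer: 2080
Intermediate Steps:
j(q) = -13 (j(q) = -5 + (4*(-1))*2 = -5 - 4*2 = -5 - 8 = -13)
(16*(-10))*j(1/4) = (16*(-10))*(-13) = -160*(-13) = 2080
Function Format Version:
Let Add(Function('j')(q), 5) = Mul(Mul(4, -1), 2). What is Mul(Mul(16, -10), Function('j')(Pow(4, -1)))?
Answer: 2080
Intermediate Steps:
Function('j')(q) = -13 (Function('j')(q) = Add(-5, Mul(Mul(4, -1), 2)) = Add(-5, Mul(-4, 2)) = Add(-5, -8) = -13)
Mul(Mul(16, -10), Function('j')(Pow(4, -1))) = Mul(Mul(16, -10), -13) = Mul(-160, -13) = 2080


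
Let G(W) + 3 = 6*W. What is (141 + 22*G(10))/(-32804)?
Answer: -1395/32804 ≈ -0.042525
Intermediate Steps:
G(W) = -3 + 6*W
(141 + 22*G(10))/(-32804) = (141 + 22*(-3 + 6*10))/(-32804) = (141 + 22*(-3 + 60))*(-1/32804) = (141 + 22*57)*(-1/32804) = (141 + 1254)*(-1/32804) = 1395*(-1/32804) = -1395/32804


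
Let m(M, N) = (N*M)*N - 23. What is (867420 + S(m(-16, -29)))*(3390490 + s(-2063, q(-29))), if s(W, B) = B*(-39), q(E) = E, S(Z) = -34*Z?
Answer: 4496292309426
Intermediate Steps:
m(M, N) = -23 + M*N² (m(M, N) = (M*N)*N - 23 = M*N² - 23 = -23 + M*N²)
s(W, B) = -39*B
(867420 + S(m(-16, -29)))*(3390490 + s(-2063, q(-29))) = (867420 - 34*(-23 - 16*(-29)²))*(3390490 - 39*(-29)) = (867420 - 34*(-23 - 16*841))*(3390490 + 1131) = (867420 - 34*(-23 - 13456))*3391621 = (867420 - 34*(-13479))*3391621 = (867420 + 458286)*3391621 = 1325706*3391621 = 4496292309426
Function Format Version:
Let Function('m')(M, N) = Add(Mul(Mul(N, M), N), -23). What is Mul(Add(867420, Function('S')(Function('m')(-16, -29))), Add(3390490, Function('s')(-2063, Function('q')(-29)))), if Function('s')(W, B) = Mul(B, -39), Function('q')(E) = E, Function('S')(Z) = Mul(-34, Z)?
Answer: 4496292309426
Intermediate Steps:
Function('m')(M, N) = Add(-23, Mul(M, Pow(N, 2))) (Function('m')(M, N) = Add(Mul(Mul(M, N), N), -23) = Add(Mul(M, Pow(N, 2)), -23) = Add(-23, Mul(M, Pow(N, 2))))
Function('s')(W, B) = Mul(-39, B)
Mul(Add(867420, Function('S')(Function('m')(-16, -29))), Add(3390490, Function('s')(-2063, Function('q')(-29)))) = Mul(Add(867420, Mul(-34, Add(-23, Mul(-16, Pow(-29, 2))))), Add(3390490, Mul(-39, -29))) = Mul(Add(867420, Mul(-34, Add(-23, Mul(-16, 841)))), Add(3390490, 1131)) = Mul(Add(867420, Mul(-34, Add(-23, -13456))), 3391621) = Mul(Add(867420, Mul(-34, -13479)), 3391621) = Mul(Add(867420, 458286), 3391621) = Mul(1325706, 3391621) = 4496292309426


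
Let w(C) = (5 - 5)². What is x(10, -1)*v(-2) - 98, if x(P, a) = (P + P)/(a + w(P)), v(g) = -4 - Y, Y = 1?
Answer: 2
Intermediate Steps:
w(C) = 0 (w(C) = 0² = 0)
v(g) = -5 (v(g) = -4 - 1*1 = -4 - 1 = -5)
x(P, a) = 2*P/a (x(P, a) = (P + P)/(a + 0) = (2*P)/a = 2*P/a)
x(10, -1)*v(-2) - 98 = (2*10/(-1))*(-5) - 98 = (2*10*(-1))*(-5) - 98 = -20*(-5) - 98 = 100 - 98 = 2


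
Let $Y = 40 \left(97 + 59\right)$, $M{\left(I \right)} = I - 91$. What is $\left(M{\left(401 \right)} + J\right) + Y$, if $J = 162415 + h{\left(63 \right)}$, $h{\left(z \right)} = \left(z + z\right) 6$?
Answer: $169721$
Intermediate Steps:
$h{\left(z \right)} = 12 z$ ($h{\left(z \right)} = 2 z 6 = 12 z$)
$M{\left(I \right)} = -91 + I$ ($M{\left(I \right)} = I - 91 = -91 + I$)
$J = 163171$ ($J = 162415 + 12 \cdot 63 = 162415 + 756 = 163171$)
$Y = 6240$ ($Y = 40 \cdot 156 = 6240$)
$\left(M{\left(401 \right)} + J\right) + Y = \left(\left(-91 + 401\right) + 163171\right) + 6240 = \left(310 + 163171\right) + 6240 = 163481 + 6240 = 169721$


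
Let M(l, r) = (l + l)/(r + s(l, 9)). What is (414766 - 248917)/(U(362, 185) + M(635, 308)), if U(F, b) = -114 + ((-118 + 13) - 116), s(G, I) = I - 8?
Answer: -51247341/102245 ≈ -501.22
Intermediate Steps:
s(G, I) = -8 + I
U(F, b) = -335 (U(F, b) = -114 + (-105 - 116) = -114 - 221 = -335)
M(l, r) = 2*l/(1 + r) (M(l, r) = (l + l)/(r + (-8 + 9)) = (2*l)/(r + 1) = (2*l)/(1 + r) = 2*l/(1 + r))
(414766 - 248917)/(U(362, 185) + M(635, 308)) = (414766 - 248917)/(-335 + 2*635/(1 + 308)) = 165849/(-335 + 2*635/309) = 165849/(-335 + 2*635*(1/309)) = 165849/(-335 + 1270/309) = 165849/(-102245/309) = 165849*(-309/102245) = -51247341/102245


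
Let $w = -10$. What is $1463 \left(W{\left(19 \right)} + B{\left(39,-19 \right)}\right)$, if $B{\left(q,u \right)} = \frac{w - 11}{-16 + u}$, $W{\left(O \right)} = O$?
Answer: $\frac{143374}{5} \approx 28675.0$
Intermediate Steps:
$B{\left(q,u \right)} = - \frac{21}{-16 + u}$ ($B{\left(q,u \right)} = \frac{-10 - 11}{-16 + u} = - \frac{21}{-16 + u}$)
$1463 \left(W{\left(19 \right)} + B{\left(39,-19 \right)}\right) = 1463 \left(19 - \frac{21}{-16 - 19}\right) = 1463 \left(19 - \frac{21}{-35}\right) = 1463 \left(19 - - \frac{3}{5}\right) = 1463 \left(19 + \frac{3}{5}\right) = 1463 \cdot \frac{98}{5} = \frac{143374}{5}$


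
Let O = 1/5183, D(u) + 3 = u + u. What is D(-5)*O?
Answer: -13/5183 ≈ -0.0025082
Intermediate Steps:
D(u) = -3 + 2*u (D(u) = -3 + (u + u) = -3 + 2*u)
O = 1/5183 ≈ 0.00019294
D(-5)*O = (-3 + 2*(-5))*(1/5183) = (-3 - 10)*(1/5183) = -13*1/5183 = -13/5183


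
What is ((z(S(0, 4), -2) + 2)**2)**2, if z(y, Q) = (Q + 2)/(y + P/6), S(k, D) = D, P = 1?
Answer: 16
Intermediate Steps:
z(y, Q) = (2 + Q)/(1/6 + y) (z(y, Q) = (Q + 2)/(y + 1/6) = (2 + Q)/(y + 1*(1/6)) = (2 + Q)/(y + 1/6) = (2 + Q)/(1/6 + y))
((z(S(0, 4), -2) + 2)**2)**2 = ((6*(2 - 2)/(1 + 6*4) + 2)**2)**2 = ((6*0/(1 + 24) + 2)**2)**2 = ((6*0/25 + 2)**2)**2 = ((6*(1/25)*0 + 2)**2)**2 = ((0 + 2)**2)**2 = (2**2)**2 = 4**2 = 16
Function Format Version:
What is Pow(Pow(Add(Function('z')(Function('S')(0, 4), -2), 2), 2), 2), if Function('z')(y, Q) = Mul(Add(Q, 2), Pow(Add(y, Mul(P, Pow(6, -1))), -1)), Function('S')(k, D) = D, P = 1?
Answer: 16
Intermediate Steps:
Function('z')(y, Q) = Mul(Pow(Add(Rational(1, 6), y), -1), Add(2, Q)) (Function('z')(y, Q) = Mul(Add(Q, 2), Pow(Add(y, Mul(1, Pow(6, -1))), -1)) = Mul(Add(2, Q), Pow(Add(y, Mul(1, Rational(1, 6))), -1)) = Mul(Add(2, Q), Pow(Add(y, Rational(1, 6)), -1)) = Mul(Add(2, Q), Pow(Add(Rational(1, 6), y), -1)) = Mul(Pow(Add(Rational(1, 6), y), -1), Add(2, Q)))
Pow(Pow(Add(Function('z')(Function('S')(0, 4), -2), 2), 2), 2) = Pow(Pow(Add(Mul(6, Pow(Add(1, Mul(6, 4)), -1), Add(2, -2)), 2), 2), 2) = Pow(Pow(Add(Mul(6, Pow(Add(1, 24), -1), 0), 2), 2), 2) = Pow(Pow(Add(Mul(6, Pow(25, -1), 0), 2), 2), 2) = Pow(Pow(Add(Mul(6, Rational(1, 25), 0), 2), 2), 2) = Pow(Pow(Add(0, 2), 2), 2) = Pow(Pow(2, 2), 2) = Pow(4, 2) = 16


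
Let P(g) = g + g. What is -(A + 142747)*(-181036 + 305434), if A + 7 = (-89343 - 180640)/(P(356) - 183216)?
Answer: -231477052251951/13036 ≈ -1.7757e+10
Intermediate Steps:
P(g) = 2*g
A = -143935/26072 (A = -7 + (-89343 - 180640)/(2*356 - 183216) = -7 - 269983/(712 - 183216) = -7 - 269983/(-182504) = -7 - 269983*(-1/182504) = -7 + 38569/26072 = -143935/26072 ≈ -5.5207)
-(A + 142747)*(-181036 + 305434) = -(-143935/26072 + 142747)*(-181036 + 305434) = -3721555849*124398/26072 = -1*231477052251951/13036 = -231477052251951/13036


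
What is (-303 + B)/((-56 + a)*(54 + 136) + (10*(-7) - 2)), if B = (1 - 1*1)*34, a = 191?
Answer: -101/8526 ≈ -0.011846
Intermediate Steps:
B = 0 (B = (1 - 1)*34 = 0*34 = 0)
(-303 + B)/((-56 + a)*(54 + 136) + (10*(-7) - 2)) = (-303 + 0)/((-56 + 191)*(54 + 136) + (10*(-7) - 2)) = -303/(135*190 + (-70 - 2)) = -303/(25650 - 72) = -303/25578 = -303*1/25578 = -101/8526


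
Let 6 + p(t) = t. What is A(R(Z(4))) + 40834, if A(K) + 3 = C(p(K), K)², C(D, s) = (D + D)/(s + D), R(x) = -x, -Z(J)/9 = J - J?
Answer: 40835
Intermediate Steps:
Z(J) = 0 (Z(J) = -9*(J - J) = -9*0 = 0)
p(t) = -6 + t
C(D, s) = 2*D/(D + s) (C(D, s) = (2*D)/(D + s) = 2*D/(D + s))
A(K) = -3 + 4*(-6 + K)²/(-6 + 2*K)² (A(K) = -3 + (2*(-6 + K)/((-6 + K) + K))² = -3 + (2*(-6 + K)/(-6 + 2*K))² = -3 + 4*(-6 + K)²/(-6 + 2*K)²)
A(R(Z(4))) + 40834 = (-3 + (-6 - 1*0)²/(-3 - 1*0)²) + 40834 = (-3 + (-6 + 0)²/(-3 + 0)²) + 40834 = (-3 + (-6)²/(-3)²) + 40834 = (-3 + 36*(⅑)) + 40834 = (-3 + 4) + 40834 = 1 + 40834 = 40835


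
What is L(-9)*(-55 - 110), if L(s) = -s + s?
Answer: 0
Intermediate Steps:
L(s) = 0
L(-9)*(-55 - 110) = 0*(-55 - 110) = 0*(-165) = 0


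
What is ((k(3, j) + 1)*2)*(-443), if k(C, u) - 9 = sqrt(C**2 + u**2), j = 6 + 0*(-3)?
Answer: -8860 - 2658*sqrt(5) ≈ -14803.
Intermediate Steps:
j = 6 (j = 6 + 0 = 6)
k(C, u) = 9 + sqrt(C**2 + u**2)
((k(3, j) + 1)*2)*(-443) = (((9 + sqrt(3**2 + 6**2)) + 1)*2)*(-443) = (((9 + sqrt(9 + 36)) + 1)*2)*(-443) = (((9 + sqrt(45)) + 1)*2)*(-443) = (((9 + 3*sqrt(5)) + 1)*2)*(-443) = ((10 + 3*sqrt(5))*2)*(-443) = (20 + 6*sqrt(5))*(-443) = -8860 - 2658*sqrt(5)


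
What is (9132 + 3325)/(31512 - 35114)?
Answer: -12457/3602 ≈ -3.4584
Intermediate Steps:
(9132 + 3325)/(31512 - 35114) = 12457/(-3602) = 12457*(-1/3602) = -12457/3602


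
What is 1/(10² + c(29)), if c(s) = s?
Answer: 1/129 ≈ 0.0077519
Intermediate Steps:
1/(10² + c(29)) = 1/(10² + 29) = 1/(100 + 29) = 1/129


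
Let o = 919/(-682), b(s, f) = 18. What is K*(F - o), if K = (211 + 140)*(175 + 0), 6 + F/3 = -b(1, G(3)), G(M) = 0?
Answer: -2959763625/682 ≈ -4.3398e+6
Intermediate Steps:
F = -72 (F = -18 + 3*(-1*18) = -18 + 3*(-18) = -18 - 54 = -72)
o = -919/682 (o = 919*(-1/682) = -919/682 ≈ -1.3475)
K = 61425 (K = 351*175 = 61425)
K*(F - o) = 61425*(-72 - 1*(-919/682)) = 61425*(-72 + 919/682) = 61425*(-48185/682) = -2959763625/682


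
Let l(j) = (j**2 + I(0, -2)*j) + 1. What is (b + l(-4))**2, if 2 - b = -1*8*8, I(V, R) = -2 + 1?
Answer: 7569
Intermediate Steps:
I(V, R) = -1
b = 66 (b = 2 - (-1*8)*8 = 2 - (-8)*8 = 2 - 1*(-64) = 2 + 64 = 66)
l(j) = 1 + j**2 - j (l(j) = (j**2 - j) + 1 = 1 + j**2 - j)
(b + l(-4))**2 = (66 + (1 + (-4)**2 - 1*(-4)))**2 = (66 + (1 + 16 + 4))**2 = (66 + 21)**2 = 87**2 = 7569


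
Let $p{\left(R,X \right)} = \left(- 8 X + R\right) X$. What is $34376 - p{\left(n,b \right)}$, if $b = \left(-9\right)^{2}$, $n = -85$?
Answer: $93749$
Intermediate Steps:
$b = 81$
$p{\left(R,X \right)} = X \left(R - 8 X\right)$ ($p{\left(R,X \right)} = \left(R - 8 X\right) X = X \left(R - 8 X\right)$)
$34376 - p{\left(n,b \right)} = 34376 - 81 \left(-85 - 648\right) = 34376 - 81 \left(-733\right) = 34376 - -59373 = 34376 + 59373 = 93749$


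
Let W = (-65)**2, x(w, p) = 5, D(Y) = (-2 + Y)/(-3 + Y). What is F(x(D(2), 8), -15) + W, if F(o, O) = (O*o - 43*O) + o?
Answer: 4800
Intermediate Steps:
D(Y) = (-2 + Y)/(-3 + Y)
W = 4225
F(o, O) = o - 43*O + O*o (F(o, O) = (-43*O + O*o) + o = o - 43*O + O*o)
F(x(D(2), 8), -15) + W = (5 - 43*(-15) - 15*5) + 4225 = (5 + 645 - 75) + 4225 = 575 + 4225 = 4800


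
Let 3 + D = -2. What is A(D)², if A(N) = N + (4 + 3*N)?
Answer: 256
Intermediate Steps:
D = -5 (D = -3 - 2 = -5)
A(N) = 4 + 4*N
A(D)² = (4 + 4*(-5))² = (4 - 20)² = (-16)² = 256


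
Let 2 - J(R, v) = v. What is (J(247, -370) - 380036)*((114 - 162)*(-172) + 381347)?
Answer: -147918233392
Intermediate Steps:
J(R, v) = 2 - v
(J(247, -370) - 380036)*((114 - 162)*(-172) + 381347) = ((2 - 1*(-370)) - 380036)*((114 - 162)*(-172) + 381347) = ((2 + 370) - 380036)*(-48*(-172) + 381347) = (372 - 380036)*(8256 + 381347) = -379664*389603 = -147918233392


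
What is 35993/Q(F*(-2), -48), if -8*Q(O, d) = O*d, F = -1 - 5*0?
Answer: 35993/12 ≈ 2999.4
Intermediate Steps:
F = -1 (F = -1 + 0 = -1)
Q(O, d) = -O*d/8
35993/Q(F*(-2), -48) = 35993/((-⅛*(-1*(-2))*(-48))) = 35993/((-⅛*2*(-48))) = 35993/12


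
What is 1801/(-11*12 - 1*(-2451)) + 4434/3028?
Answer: 7867937/3510966 ≈ 2.2410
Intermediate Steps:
1801/(-11*12 - 1*(-2451)) + 4434/3028 = 1801/(-132 + 2451) + 4434*(1/3028) = 1801/2319 + 2217/1514 = 7867937/3510966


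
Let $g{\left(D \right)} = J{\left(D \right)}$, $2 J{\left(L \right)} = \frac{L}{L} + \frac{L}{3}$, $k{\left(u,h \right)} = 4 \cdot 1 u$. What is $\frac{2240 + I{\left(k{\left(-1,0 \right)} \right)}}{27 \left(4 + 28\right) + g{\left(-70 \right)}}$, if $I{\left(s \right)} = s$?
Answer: $\frac{312}{119} \approx 2.6218$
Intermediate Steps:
$k{\left(u,h \right)} = 4 u$
$J{\left(L \right)} = \frac{1}{2} + \frac{L}{6}$ ($J{\left(L \right)} = \frac{\frac{L}{L} + \frac{L}{3}}{2} = \frac{1 + L \frac{1}{3}}{2} = \frac{1 + \frac{L}{3}}{2} = \frac{1}{2} + \frac{L}{6}$)
$g{\left(D \right)} = \frac{1}{2} + \frac{D}{6}$
$\frac{2240 + I{\left(k{\left(-1,0 \right)} \right)}}{27 \left(4 + 28\right) + g{\left(-70 \right)}} = \frac{2240 + 4 \left(-1\right)}{27 \left(4 + 28\right) + \left(\frac{1}{2} + \frac{1}{6} \left(-70\right)\right)} = \frac{2240 - 4}{27 \cdot 32 + \left(\frac{1}{2} - \frac{35}{3}\right)} = \frac{2236}{864 - \frac{67}{6}} = \frac{2236}{\frac{5117}{6}} = 2236 \cdot \frac{6}{5117} = \frac{312}{119}$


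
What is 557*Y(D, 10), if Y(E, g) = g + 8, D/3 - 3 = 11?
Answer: 10026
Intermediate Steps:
D = 42 (D = 9 + 3*11 = 9 + 33 = 42)
Y(E, g) = 8 + g
557*Y(D, 10) = 557*(8 + 10) = 557*18 = 10026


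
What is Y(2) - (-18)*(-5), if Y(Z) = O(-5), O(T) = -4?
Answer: -94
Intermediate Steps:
Y(Z) = -4
Y(2) - (-18)*(-5) = -4 - (-18)*(-5) = -4 - 1*90 = -4 - 90 = -94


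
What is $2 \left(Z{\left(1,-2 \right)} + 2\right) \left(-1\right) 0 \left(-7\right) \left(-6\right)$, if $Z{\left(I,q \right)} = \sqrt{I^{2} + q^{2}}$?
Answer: $0$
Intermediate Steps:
$2 \left(Z{\left(1,-2 \right)} + 2\right) \left(-1\right) 0 \left(-7\right) \left(-6\right) = 2 \left(\sqrt{1^{2} + \left(-2\right)^{2}} + 2\right) \left(-1\right) 0 \left(-7\right) \left(-6\right) = 2 \left(\sqrt{1 + 4} + 2\right) \left(-1\right) 0 \left(-7\right) \left(-6\right) = 2 \left(\sqrt{5} + 2\right) \left(-1\right) 0 \left(-7\right) \left(-6\right) = 2 \left(2 + \sqrt{5}\right) \left(-1\right) 0 \left(-7\right) \left(-6\right) = \left(4 + 2 \sqrt{5}\right) \left(-1\right) 0 \left(-7\right) \left(-6\right) = \left(-4 - 2 \sqrt{5}\right) 0 \left(-7\right) \left(-6\right) = 0 \left(-7\right) \left(-6\right) = 0 \left(-6\right) = 0$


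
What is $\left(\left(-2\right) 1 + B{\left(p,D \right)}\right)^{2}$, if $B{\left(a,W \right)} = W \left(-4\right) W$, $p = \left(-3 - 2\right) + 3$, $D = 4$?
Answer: $4356$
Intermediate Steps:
$p = -2$ ($p = -5 + 3 = -2$)
$B{\left(a,W \right)} = - 4 W^{2}$ ($B{\left(a,W \right)} = - 4 W W = - 4 W^{2}$)
$\left(\left(-2\right) 1 + B{\left(p,D \right)}\right)^{2} = \left(\left(-2\right) 1 - 4 \cdot 4^{2}\right)^{2} = \left(-2 - 64\right)^{2} = \left(-66\right)^{2} = 4356$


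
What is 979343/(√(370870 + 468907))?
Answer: 979343*√839777/839777 ≈ 1068.7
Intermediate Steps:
979343/(√(370870 + 468907)) = 979343/(√839777) = 979343*(√839777/839777) = 979343*√839777/839777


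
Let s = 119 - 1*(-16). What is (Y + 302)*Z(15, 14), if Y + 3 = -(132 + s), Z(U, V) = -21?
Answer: -672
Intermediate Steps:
s = 135 (s = 119 + 16 = 135)
Y = -270 (Y = -3 - (132 + 135) = -3 - 1*267 = -3 - 267 = -270)
(Y + 302)*Z(15, 14) = (-270 + 302)*(-21) = 32*(-21) = -672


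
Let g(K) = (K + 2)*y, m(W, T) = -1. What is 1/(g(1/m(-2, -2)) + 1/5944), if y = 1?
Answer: 5944/5945 ≈ 0.99983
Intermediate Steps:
g(K) = 2 + K (g(K) = (K + 2)*1 = (2 + K)*1 = 2 + K)
1/(g(1/m(-2, -2)) + 1/5944) = 1/((2 + 1/(-1)) + 1/5944) = 1/((2 - 1) + 1/5944) = 1/(1 + 1/5944) = 1/(5945/5944) = 5944/5945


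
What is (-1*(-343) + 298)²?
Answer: 410881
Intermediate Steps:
(-1*(-343) + 298)² = (343 + 298)² = 641² = 410881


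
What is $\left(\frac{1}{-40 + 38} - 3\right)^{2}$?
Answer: $\frac{49}{4} \approx 12.25$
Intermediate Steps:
$\left(\frac{1}{-40 + 38} - 3\right)^{2} = \left(\frac{1}{-2} - 3\right)^{2} = \left(- \frac{1}{2} - 3\right)^{2} = \left(- \frac{7}{2}\right)^{2} = \frac{49}{4}$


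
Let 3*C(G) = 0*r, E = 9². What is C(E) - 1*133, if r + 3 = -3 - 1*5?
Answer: -133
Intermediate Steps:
r = -11 (r = -3 + (-3 - 1*5) = -3 + (-3 - 5) = -3 - 8 = -11)
E = 81
C(G) = 0 (C(G) = (0*(-11))/3 = (⅓)*0 = 0)
C(E) - 1*133 = 0 - 1*133 = 0 - 133 = -133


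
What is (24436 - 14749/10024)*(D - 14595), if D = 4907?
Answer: -42373186695/179 ≈ -2.3672e+8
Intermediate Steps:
(24436 - 14749/10024)*(D - 14595) = (24436 - 14749/10024)*(4907 - 14595) = (24436 - 14749*1/10024)*(-9688) = (24436 - 2107/1432)*(-9688) = (34990245/1432)*(-9688) = -42373186695/179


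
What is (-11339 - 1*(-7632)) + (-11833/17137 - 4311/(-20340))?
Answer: -143589235297/38729620 ≈ -3707.5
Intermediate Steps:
(-11339 - 1*(-7632)) + (-11833/17137 - 4311/(-20340)) = (-11339 + 7632) + (-11833*1/17137 - 4311*(-1/20340)) = -3707 + (-11833/17137 + 479/2260) = -3707 - 18533957/38729620 = -143589235297/38729620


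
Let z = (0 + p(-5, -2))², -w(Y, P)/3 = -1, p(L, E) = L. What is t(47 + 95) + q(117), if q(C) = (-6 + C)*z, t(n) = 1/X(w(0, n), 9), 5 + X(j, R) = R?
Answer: 11101/4 ≈ 2775.3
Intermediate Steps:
w(Y, P) = 3 (w(Y, P) = -3*(-1) = 3)
X(j, R) = -5 + R
t(n) = ¼ (t(n) = 1/(-5 + 9) = 1/4 = ¼)
z = 25 (z = (0 - 5)² = (-5)² = 25)
q(C) = -150 + 25*C (q(C) = (-6 + C)*25 = -150 + 25*C)
t(47 + 95) + q(117) = ¼ + (-150 + 25*117) = ¼ + (-150 + 2925) = ¼ + 2775 = 11101/4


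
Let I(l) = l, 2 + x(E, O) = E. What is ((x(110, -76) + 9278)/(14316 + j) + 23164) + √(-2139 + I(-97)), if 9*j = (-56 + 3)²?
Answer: 3049694566/131653 + 2*I*√559 ≈ 23165.0 + 47.286*I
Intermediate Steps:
x(E, O) = -2 + E
j = 2809/9 (j = (-56 + 3)²/9 = (⅑)*(-53)² = (⅑)*2809 = 2809/9 ≈ 312.11)
((x(110, -76) + 9278)/(14316 + j) + 23164) + √(-2139 + I(-97)) = (((-2 + 110) + 9278)/(14316 + 2809/9) + 23164) + √(-2139 - 97) = ((108 + 9278)/(131653/9) + 23164) + √(-2236) = (9386*(9/131653) + 23164) + 2*I*√559 = (84474/131653 + 23164) + 2*I*√559 = 3049694566/131653 + 2*I*√559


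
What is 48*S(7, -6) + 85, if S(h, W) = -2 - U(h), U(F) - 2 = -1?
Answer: -59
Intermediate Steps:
U(F) = 1 (U(F) = 2 - 1 = 1)
S(h, W) = -3 (S(h, W) = -2 - 1*1 = -2 - 1 = -3)
48*S(7, -6) + 85 = 48*(-3) + 85 = -144 + 85 = -59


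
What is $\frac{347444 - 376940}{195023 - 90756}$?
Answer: $- \frac{29496}{104267} \approx -0.28289$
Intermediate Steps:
$\frac{347444 - 376940}{195023 - 90756} = - \frac{29496}{104267}$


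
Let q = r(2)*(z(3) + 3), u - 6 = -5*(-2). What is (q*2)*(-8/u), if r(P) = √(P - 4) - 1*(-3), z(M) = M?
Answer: -18 - 6*I*√2 ≈ -18.0 - 8.4853*I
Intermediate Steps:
u = 16 (u = 6 - 5*(-2) = 6 + 10 = 16)
r(P) = 3 + √(-4 + P) (r(P) = √(-4 + P) + 3 = 3 + √(-4 + P))
q = 18 + 6*I*√2 (q = (3 + √(-4 + 2))*(3 + 3) = (3 + √(-2))*6 = (3 + I*√2)*6 = 18 + 6*I*√2 ≈ 18.0 + 8.4853*I)
(q*2)*(-8/u) = ((18 + 6*I*√2)*2)*(-8/16) = (36 + 12*I*√2)*(-8*1/16) = (36 + 12*I*√2)*(-½) = -18 - 6*I*√2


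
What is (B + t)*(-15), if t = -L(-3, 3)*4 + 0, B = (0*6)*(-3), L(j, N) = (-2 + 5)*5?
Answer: 900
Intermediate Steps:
L(j, N) = 15 (L(j, N) = 3*5 = 15)
B = 0 (B = 0*(-3) = 0)
t = -60 (t = -1*15*4 + 0 = -15*4 + 0 = -60 + 0 = -60)
(B + t)*(-15) = (0 - 60)*(-15) = -60*(-15) = 900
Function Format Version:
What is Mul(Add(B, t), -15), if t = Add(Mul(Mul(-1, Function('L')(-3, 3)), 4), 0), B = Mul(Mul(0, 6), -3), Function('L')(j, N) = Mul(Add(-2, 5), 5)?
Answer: 900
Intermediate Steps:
Function('L')(j, N) = 15 (Function('L')(j, N) = Mul(3, 5) = 15)
B = 0 (B = Mul(0, -3) = 0)
t = -60 (t = Add(Mul(Mul(-1, 15), 4), 0) = Add(Mul(-15, 4), 0) = Add(-60, 0) = -60)
Mul(Add(B, t), -15) = Mul(Add(0, -60), -15) = Mul(-60, -15) = 900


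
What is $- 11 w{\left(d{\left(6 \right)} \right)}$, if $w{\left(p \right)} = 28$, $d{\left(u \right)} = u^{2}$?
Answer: $-308$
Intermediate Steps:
$- 11 w{\left(d{\left(6 \right)} \right)} = \left(-11\right) 28 = -308$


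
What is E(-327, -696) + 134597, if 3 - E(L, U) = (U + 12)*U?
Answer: -341464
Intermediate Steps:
E(L, U) = 3 - U*(12 + U) (E(L, U) = 3 - (U + 12)*U = 3 - (12 + U)*U = 3 - U*(12 + U))
E(-327, -696) + 134597 = (3 - 1*(-696)² - 12*(-696)) + 134597 = (3 - 1*484416 + 8352) + 134597 = (3 - 484416 + 8352) + 134597 = -476061 + 134597 = -341464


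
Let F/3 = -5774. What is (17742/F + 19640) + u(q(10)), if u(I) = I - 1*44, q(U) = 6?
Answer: 56588017/2887 ≈ 19601.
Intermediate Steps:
F = -17322 (F = 3*(-5774) = -17322)
u(I) = -44 + I (u(I) = I - 44 = -44 + I)
(17742/F + 19640) + u(q(10)) = (17742/(-17322) + 19640) + (-44 + 6) = (17742*(-1/17322) + 19640) - 38 = (-2957/2887 + 19640) - 38 = 56697723/2887 - 38 = 56588017/2887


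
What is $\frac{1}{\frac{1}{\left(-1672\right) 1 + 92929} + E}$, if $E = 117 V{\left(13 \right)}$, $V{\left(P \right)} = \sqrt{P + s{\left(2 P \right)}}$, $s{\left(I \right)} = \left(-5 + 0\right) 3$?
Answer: $\frac{91257}{227999604861523} - \frac{974357285733 i \sqrt{2}}{227999604861523} \approx 4.0025 \cdot 10^{-10} - 0.0060437 i$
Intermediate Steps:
$s{\left(I \right)} = -15$ ($s{\left(I \right)} = \left(-5\right) 3 = -15$)
$V{\left(P \right)} = \sqrt{-15 + P}$ ($V{\left(P \right)} = \sqrt{P - 15} = \sqrt{-15 + P}$)
$E = 117 i \sqrt{2}$ ($E = 117 \sqrt{-15 + 13} = 117 \sqrt{-2} = 117 i \sqrt{2} \approx 165.46 i$)
$\frac{1}{\frac{1}{\left(-1672\right) 1 + 92929} + E} = \frac{1}{\frac{1}{\left(-1672\right) 1 + 92929} + 117 i \sqrt{2}} = \frac{1}{\frac{1}{-1672 + 92929} + 117 i \sqrt{2}} = \frac{1}{\frac{1}{91257} + 117 i \sqrt{2}}$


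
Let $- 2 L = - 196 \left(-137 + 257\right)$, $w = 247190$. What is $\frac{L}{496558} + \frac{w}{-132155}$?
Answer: $- \frac{12119002922}{6562262249} \approx -1.8468$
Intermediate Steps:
$L = 11760$ ($L = - \frac{\left(-196\right) \left(-137 + 257\right)}{2} = - \frac{\left(-196\right) 120}{2} = \left(- \frac{1}{2}\right) \left(-23520\right) = 11760$)
$\frac{L}{496558} + \frac{w}{-132155} = \frac{11760}{496558} + \frac{247190}{-132155} = 11760 \cdot \frac{1}{496558} + 247190 \left(- \frac{1}{132155}\right) = \frac{5880}{248279} - \frac{49438}{26431} = - \frac{12119002922}{6562262249}$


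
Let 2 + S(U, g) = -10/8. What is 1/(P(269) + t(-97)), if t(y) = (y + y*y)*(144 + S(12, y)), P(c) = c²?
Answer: 1/1383025 ≈ 7.2305e-7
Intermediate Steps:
S(U, g) = -13/4 (S(U, g) = -2 - 10/8 = -2 - 10*⅛ = -2 - 5/4 = -13/4)
t(y) = 563*y/4 + 563*y²/4 (t(y) = (y + y*y)*(144 - 13/4) = (y + y²)*(563/4) = 563*y/4 + 563*y²/4)
1/(P(269) + t(-97)) = 1/(269² + (563/4)*(-97)*(1 - 97)) = 1/(72361 + (563/4)*(-97)*(-96)) = 1/(72361 + 1310664) = 1/1383025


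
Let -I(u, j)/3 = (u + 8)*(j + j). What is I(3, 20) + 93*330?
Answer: 29370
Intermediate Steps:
I(u, j) = -6*j*(8 + u) (I(u, j) = -3*(u + 8)*(j + j) = -3*(8 + u)*2*j = -6*j*(8 + u))
I(3, 20) + 93*330 = -6*20*(8 + 3) + 93*330 = -6*20*11 + 30690 = -1320 + 30690 = 29370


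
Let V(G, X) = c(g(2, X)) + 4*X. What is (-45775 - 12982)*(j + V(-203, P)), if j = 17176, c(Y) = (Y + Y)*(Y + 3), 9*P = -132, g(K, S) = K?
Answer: -3020814884/3 ≈ -1.0069e+9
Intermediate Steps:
P = -44/3 (P = (⅑)*(-132) = -44/3 ≈ -14.667)
c(Y) = 2*Y*(3 + Y) (c(Y) = (2*Y)*(3 + Y) = 2*Y*(3 + Y))
V(G, X) = 20 + 4*X (V(G, X) = 2*2*(3 + 2) + 4*X = 2*2*5 + 4*X = 20 + 4*X)
(-45775 - 12982)*(j + V(-203, P)) = (-45775 - 12982)*(17176 + (20 + 4*(-44/3))) = -58757*(17176 + (20 - 176/3)) = -58757*(17176 - 116/3) = -58757*51412/3 = -3020814884/3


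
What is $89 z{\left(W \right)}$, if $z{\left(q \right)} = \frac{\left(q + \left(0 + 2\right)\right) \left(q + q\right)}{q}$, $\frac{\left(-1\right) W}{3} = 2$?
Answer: $-712$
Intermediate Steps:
$W = -6$ ($W = \left(-3\right) 2 = -6$)
$z{\left(q \right)} = 4 + 2 q$ ($z{\left(q \right)} = \frac{\left(q + 2\right) 2 q}{q} = \frac{\left(2 + q\right) 2 q}{q} = \frac{2 q \left(2 + q\right)}{q} = 4 + 2 q$)
$89 z{\left(W \right)} = 89 \left(4 + 2 \left(-6\right)\right) = 89 \left(4 - 12\right) = 89 \left(-8\right) = -712$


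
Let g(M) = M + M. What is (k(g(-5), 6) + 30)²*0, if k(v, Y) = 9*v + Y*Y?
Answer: 0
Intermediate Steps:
g(M) = 2*M
k(v, Y) = Y² + 9*v (k(v, Y) = 9*v + Y² = Y² + 9*v)
(k(g(-5), 6) + 30)²*0 = ((6² + 9*(2*(-5))) + 30)²*0 = ((36 + 9*(-10)) + 30)²*0 = ((36 - 90) + 30)²*0 = (-54 + 30)²*0 = (-24)²*0 = 576*0 = 0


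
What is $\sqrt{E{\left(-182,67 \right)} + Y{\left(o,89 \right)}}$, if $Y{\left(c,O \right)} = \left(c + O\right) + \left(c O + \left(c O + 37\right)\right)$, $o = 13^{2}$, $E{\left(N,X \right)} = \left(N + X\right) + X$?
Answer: $\sqrt{30329} \approx 174.15$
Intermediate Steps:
$E{\left(N,X \right)} = N + 2 X$
$o = 169$
$Y{\left(c,O \right)} = 37 + O + c + 2 O c$ ($Y{\left(c,O \right)} = \left(O + c\right) + \left(O c + \left(O c + 37\right)\right) = \left(O + c\right) + \left(O c + \left(37 + O c\right)\right) = \left(O + c\right) + \left(37 + 2 O c\right) = 37 + O + c + 2 O c$)
$\sqrt{E{\left(-182,67 \right)} + Y{\left(o,89 \right)}} = \sqrt{\left(-182 + 2 \cdot 67\right) + \left(37 + 89 + 169 + 2 \cdot 89 \cdot 169\right)} = \sqrt{\left(-182 + 134\right) + \left(37 + 89 + 169 + 30082\right)} = \sqrt{-48 + 30377} = \sqrt{30329}$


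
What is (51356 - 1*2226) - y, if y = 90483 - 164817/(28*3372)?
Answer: -1301406677/31472 ≈ -41351.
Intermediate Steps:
y = 2847626037/31472 (y = 90483 - 164817/94416 = 90483 - 1*54939/31472 = 90483 - 54939/31472 = 2847626037/31472 ≈ 90481.)
(51356 - 1*2226) - y = (51356 - 1*2226) - 1*2847626037/31472 = (51356 - 2226) - 2847626037/31472 = 49130 - 2847626037/31472 = -1301406677/31472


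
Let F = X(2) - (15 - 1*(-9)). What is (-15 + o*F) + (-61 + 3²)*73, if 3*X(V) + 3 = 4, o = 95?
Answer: -18178/3 ≈ -6059.3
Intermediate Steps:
X(V) = ⅓ (X(V) = -1 + (⅓)*4 = -1 + 4/3 = ⅓)
F = -71/3 (F = ⅓ - (15 - 1*(-9)) = ⅓ - (15 + 9) = ⅓ - 1*24 = ⅓ - 24 = -71/3 ≈ -23.667)
(-15 + o*F) + (-61 + 3²)*73 = (-15 + 95*(-71/3)) + (-61 + 3²)*73 = (-15 - 6745/3) + (-61 + 9)*73 = -6790/3 - 52*73 = -6790/3 - 3796 = -18178/3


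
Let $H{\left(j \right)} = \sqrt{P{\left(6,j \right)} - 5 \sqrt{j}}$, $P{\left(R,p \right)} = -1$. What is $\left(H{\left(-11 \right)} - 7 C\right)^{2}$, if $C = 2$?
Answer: $\left(14 - \sqrt{-1 - 5 i \sqrt{11}}\right)^{2} \approx 116.77 + 66.51 i$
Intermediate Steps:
$H{\left(j \right)} = \sqrt{-1 - 5 \sqrt{j}}$
$\left(H{\left(-11 \right)} - 7 C\right)^{2} = \left(\sqrt{-1 - 5 \sqrt{-11}} - 14\right)^{2} = \left(\sqrt{-1 - 5 i \sqrt{11}} - 14\right)^{2} = \left(-14 + \sqrt{-1 - 5 i \sqrt{11}}\right)^{2}$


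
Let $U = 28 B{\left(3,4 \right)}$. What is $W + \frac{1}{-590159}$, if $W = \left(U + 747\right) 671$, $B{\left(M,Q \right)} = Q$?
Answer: $\frac{340161155850}{590159} \approx 5.7639 \cdot 10^{5}$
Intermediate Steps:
$U = 112$ ($U = 28 \cdot 4 = 112$)
$W = 576389$ ($W = \left(112 + 747\right) 671 = 859 \cdot 671 = 576389$)
$W + \frac{1}{-590159} = 576389 + \frac{1}{-590159} = 576389 - \frac{1}{590159} = \frac{340161155850}{590159}$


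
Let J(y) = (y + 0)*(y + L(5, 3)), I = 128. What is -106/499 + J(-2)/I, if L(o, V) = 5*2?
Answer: -1347/3992 ≈ -0.33742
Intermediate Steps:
L(o, V) = 10
J(y) = y*(10 + y) (J(y) = (y + 0)*(y + 10) = y*(10 + y))
-106/499 + J(-2)/I = -106/499 - 2*(10 - 2)/128 = -106*1/499 - 2*8*(1/128) = -106/499 - 16*1/128 = -106/499 - ⅛ = -1347/3992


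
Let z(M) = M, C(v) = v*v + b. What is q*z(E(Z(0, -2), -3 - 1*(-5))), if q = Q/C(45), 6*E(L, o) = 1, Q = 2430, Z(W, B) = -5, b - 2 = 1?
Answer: 135/676 ≈ 0.19970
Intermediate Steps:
b = 3 (b = 2 + 1 = 3)
C(v) = 3 + v**2 (C(v) = v*v + 3 = v**2 + 3 = 3 + v**2)
E(L, o) = 1/6 (E(L, o) = (1/6)*1 = 1/6)
q = 405/338 (q = 2430/(3 + 45**2) = 2430/(3 + 2025) = 2430/2028 = 2430*(1/2028) = 405/338 ≈ 1.1982)
q*z(E(Z(0, -2), -3 - 1*(-5))) = (405/338)*(1/6) = 135/676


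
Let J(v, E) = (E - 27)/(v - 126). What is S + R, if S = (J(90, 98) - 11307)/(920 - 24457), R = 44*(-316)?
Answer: -11780897005/847332 ≈ -13904.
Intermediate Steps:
R = -13904
J(v, E) = (-27 + E)/(-126 + v)
S = 407123/847332 (S = ((-27 + 98)/(-126 + 90) - 11307)/(920 - 24457) = (71/(-36) - 11307)/(-23537) = (-1/36*71 - 11307)*(-1/23537) = (-71/36 - 11307)*(-1/23537) = -407123/36*(-1/23537) = 407123/847332 ≈ 0.48048)
S + R = 407123/847332 - 13904 = -11780897005/847332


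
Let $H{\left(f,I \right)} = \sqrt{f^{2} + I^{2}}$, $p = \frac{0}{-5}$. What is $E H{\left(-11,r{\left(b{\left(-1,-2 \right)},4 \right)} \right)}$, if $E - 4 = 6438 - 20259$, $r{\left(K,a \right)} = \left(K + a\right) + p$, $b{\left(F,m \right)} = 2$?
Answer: $- 13817 \sqrt{157} \approx -1.7313 \cdot 10^{5}$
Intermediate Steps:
$p = 0$ ($p = 0 \left(- \frac{1}{5}\right) = 0$)
$r{\left(K,a \right)} = K + a$ ($r{\left(K,a \right)} = \left(K + a\right) + 0 = K + a$)
$E = -13817$ ($E = 4 + \left(6438 - 20259\right) = 4 - 13821 = -13817$)
$H{\left(f,I \right)} = \sqrt{I^{2} + f^{2}}$
$E H{\left(-11,r{\left(b{\left(-1,-2 \right)},4 \right)} \right)} = - 13817 \sqrt{\left(2 + 4\right)^{2} + \left(-11\right)^{2}} = - 13817 \sqrt{6^{2} + 121} = - 13817 \sqrt{36 + 121} = - 13817 \sqrt{157}$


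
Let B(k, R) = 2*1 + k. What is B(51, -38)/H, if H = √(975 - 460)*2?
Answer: 53*√515/1030 ≈ 1.1677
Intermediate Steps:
B(k, R) = 2 + k
H = 2*√515 (H = √515*2 = 2*√515 ≈ 45.387)
B(51, -38)/H = (2 + 51)/((2*√515)) = 53*(√515/1030) = 53*√515/1030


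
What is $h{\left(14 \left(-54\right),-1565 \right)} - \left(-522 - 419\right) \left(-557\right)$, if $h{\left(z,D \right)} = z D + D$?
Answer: $657438$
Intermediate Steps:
$h{\left(z,D \right)} = D + D z$ ($h{\left(z,D \right)} = D z + D = D + D z$)
$h{\left(14 \left(-54\right),-1565 \right)} - \left(-522 - 419\right) \left(-557\right) = - 1565 \left(1 + 14 \left(-54\right)\right) - \left(-522 - 419\right) \left(-557\right) = - 1565 \left(1 - 756\right) - \left(-941\right) \left(-557\right) = \left(-1565\right) \left(-755\right) - 524137 = 1181575 - 524137 = 657438$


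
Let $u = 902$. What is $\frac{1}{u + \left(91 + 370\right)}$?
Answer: $\frac{1}{1363} \approx 0.00073368$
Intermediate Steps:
$\frac{1}{u + \left(91 + 370\right)} = \frac{1}{902 + \left(91 + 370\right)} = \frac{1}{902 + 461} = \frac{1}{1363}$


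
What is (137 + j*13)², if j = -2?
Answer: 12321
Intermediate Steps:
(137 + j*13)² = (137 - 2*13)² = (137 - 26)² = 111² = 12321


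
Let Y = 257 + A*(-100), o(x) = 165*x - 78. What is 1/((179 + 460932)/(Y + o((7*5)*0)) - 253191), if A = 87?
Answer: -8521/2157901622 ≈ -3.9487e-6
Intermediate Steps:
o(x) = -78 + 165*x
Y = -8443 (Y = 257 + 87*(-100) = 257 - 8700 = -8443)
1/((179 + 460932)/(Y + o((7*5)*0)) - 253191) = 1/((179 + 460932)/(-8443 + (-78 + 165*((7*5)*0))) - 253191) = 1/(461111/(-8443 + (-78 + 165*(35*0))) - 253191) = 1/(461111/(-8443 + (-78 + 165*0)) - 253191) = 1/(461111/(-8443 + (-78 + 0)) - 253191) = 1/(461111/(-8443 - 78) - 253191) = 1/(461111/(-8521) - 253191) = 1/(461111*(-1/8521) - 253191) = 1/(-461111/8521 - 253191) = 1/(-2157901622/8521) = -8521/2157901622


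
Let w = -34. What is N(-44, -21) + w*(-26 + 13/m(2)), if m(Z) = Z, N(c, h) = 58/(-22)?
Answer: 7264/11 ≈ 660.36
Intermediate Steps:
N(c, h) = -29/11 (N(c, h) = 58*(-1/22) = -29/11)
N(-44, -21) + w*(-26 + 13/m(2)) = -29/11 - 34*(-26 + 13/2) = -29/11 - 34*(-39/2) = -29/11 + 663 = 7264/11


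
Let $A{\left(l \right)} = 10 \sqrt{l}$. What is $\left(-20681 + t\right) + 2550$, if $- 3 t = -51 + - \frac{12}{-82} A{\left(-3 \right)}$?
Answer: $-18114 - \frac{20 i \sqrt{3}}{41} \approx -18114.0 - 0.8449 i$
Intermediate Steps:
$t = 17 - \frac{20 i \sqrt{3}}{41}$ ($t = - \frac{-51 + - \frac{12}{-82} \cdot 10 \sqrt{-3}}{3} = - \frac{-51 + \left(-12\right) \left(- \frac{1}{82}\right) 10 i \sqrt{3}}{3} = - \frac{-51 + \frac{6 \cdot 10 i \sqrt{3}}{41}}{3} = - \frac{-51 + \frac{60 i \sqrt{3}}{41}}{3} = 17 - \frac{20 i \sqrt{3}}{41} \approx 17.0 - 0.8449 i$)
$\left(-20681 + t\right) + 2550 = \left(-20681 + \left(17 - \frac{20 i \sqrt{3}}{41}\right)\right) + 2550 = \left(-20664 - \frac{20 i \sqrt{3}}{41}\right) + 2550 = -18114 - \frac{20 i \sqrt{3}}{41}$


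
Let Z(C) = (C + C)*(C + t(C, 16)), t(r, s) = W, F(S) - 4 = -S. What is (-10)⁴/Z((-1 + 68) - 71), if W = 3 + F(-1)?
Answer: -625/2 ≈ -312.50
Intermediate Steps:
F(S) = 4 - S
W = 8 (W = 3 + (4 - 1*(-1)) = 3 + (4 + 1) = 3 + 5 = 8)
t(r, s) = 8
Z(C) = 2*C*(8 + C) (Z(C) = (C + C)*(C + 8) = (2*C)*(8 + C) = 2*C*(8 + C))
(-10)⁴/Z((-1 + 68) - 71) = (-10)⁴/((2*((-1 + 68) - 71)*(8 + ((-1 + 68) - 71)))) = 10000/((2*(67 - 71)*(8 + (67 - 71)))) = 10000/((2*(-4)*(8 - 4))) = 10000/((2*(-4)*4)) = 10000/(-32) = 10000*(-1/32) = -625/2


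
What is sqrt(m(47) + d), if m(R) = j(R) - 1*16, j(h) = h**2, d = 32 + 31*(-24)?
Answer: sqrt(1481) ≈ 38.484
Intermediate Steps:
d = -712 (d = 32 - 744 = -712)
m(R) = -16 + R**2 (m(R) = R**2 - 1*16 = R**2 - 16 = -16 + R**2)
sqrt(m(47) + d) = sqrt((-16 + 47**2) - 712) = sqrt((-16 + 2209) - 712) = sqrt(2193 - 712) = sqrt(1481)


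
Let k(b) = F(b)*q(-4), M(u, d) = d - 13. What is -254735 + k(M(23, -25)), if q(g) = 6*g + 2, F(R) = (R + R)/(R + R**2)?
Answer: -9425151/37 ≈ -2.5473e+5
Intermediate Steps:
M(u, d) = -13 + d
F(R) = 2*R/(R + R**2) (F(R) = (2*R)/(R + R**2) = 2*R/(R + R**2))
q(g) = 2 + 6*g
k(b) = -44/(1 + b) (k(b) = (2/(1 + b))*(2 + 6*(-4)) = (2/(1 + b))*(2 - 24) = (2/(1 + b))*(-22) = -44/(1 + b))
-254735 + k(M(23, -25)) = -254735 - 44/(1 + (-13 - 25)) = -254735 - 44/(1 - 38) = -254735 - 44/(-37) = -254735 - 44*(-1/37) = -254735 + 44/37 = -9425151/37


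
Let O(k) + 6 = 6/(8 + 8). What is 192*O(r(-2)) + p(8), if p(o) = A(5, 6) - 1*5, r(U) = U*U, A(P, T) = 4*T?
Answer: -1061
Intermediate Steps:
r(U) = U**2
p(o) = 19 (p(o) = 4*6 - 1*5 = 24 - 5 = 19)
O(k) = -45/8 (O(k) = -6 + 6/(8 + 8) = -6 + 6/16 = -6 + 6*(1/16) = -6 + 3/8 = -45/8)
192*O(r(-2)) + p(8) = 192*(-45/8) + 19 = -1080 + 19 = -1061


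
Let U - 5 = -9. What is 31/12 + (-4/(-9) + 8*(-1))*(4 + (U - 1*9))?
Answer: 847/12 ≈ 70.583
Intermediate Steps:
U = -4 (U = 5 - 9 = -4)
31/12 + (-4/(-9) + 8*(-1))*(4 + (U - 1*9)) = 31/12 + (-4/(-9) + 8*(-1))*(4 + (-4 - 1*9)) = (1/12)*31 + (-4*(-1/9) - 8)*(4 + (-4 - 9)) = 31/12 + (4/9 - 8)*(4 - 13) = 31/12 - 68/9*(-9) = 31/12 + 68 = 847/12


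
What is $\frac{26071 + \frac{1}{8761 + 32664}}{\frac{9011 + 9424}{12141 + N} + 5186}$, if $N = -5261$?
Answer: $\frac{1486067858176}{295758882775} \approx 5.0246$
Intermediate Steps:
$\frac{26071 + \frac{1}{8761 + 32664}}{\frac{9011 + 9424}{12141 + N} + 5186} = \frac{26071 + \frac{1}{8761 + 32664}}{\frac{9011 + 9424}{12141 - 5261} + 5186} = \frac{26071 + \frac{1}{41425}}{\frac{18435}{6880} + 5186} = \frac{26071 + \frac{1}{41425}}{18435 \cdot \frac{1}{6880} + 5186} = \frac{1079991176}{41425 \left(\frac{3687}{1376} + 5186\right)} = \frac{1079991176}{41425 \cdot \frac{7139623}{1376}} = \frac{1079991176}{41425} \cdot \frac{1376}{7139623} = \frac{1486067858176}{295758882775}$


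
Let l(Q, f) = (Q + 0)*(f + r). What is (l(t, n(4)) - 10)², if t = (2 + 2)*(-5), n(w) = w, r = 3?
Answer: 22500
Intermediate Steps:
t = -20 (t = 4*(-5) = -20)
l(Q, f) = Q*(3 + f) (l(Q, f) = (Q + 0)*(f + 3) = Q*(3 + f))
(l(t, n(4)) - 10)² = (-20*(3 + 4) - 10)² = (-20*7 - 10)² = (-140 - 10)² = (-150)² = 22500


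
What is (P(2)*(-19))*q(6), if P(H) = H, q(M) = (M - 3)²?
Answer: -342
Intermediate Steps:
q(M) = (-3 + M)²
(P(2)*(-19))*q(6) = (2*(-19))*(-3 + 6)² = -38*3² = -38*9 = -342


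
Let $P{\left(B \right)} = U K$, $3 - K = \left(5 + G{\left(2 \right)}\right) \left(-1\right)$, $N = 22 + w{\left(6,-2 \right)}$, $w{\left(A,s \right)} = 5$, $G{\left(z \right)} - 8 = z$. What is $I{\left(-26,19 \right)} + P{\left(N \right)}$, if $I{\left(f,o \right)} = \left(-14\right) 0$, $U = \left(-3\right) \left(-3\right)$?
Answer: $162$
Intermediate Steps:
$G{\left(z \right)} = 8 + z$
$U = 9$
$N = 27$ ($N = 22 + 5 = 27$)
$K = 18$ ($K = 3 - \left(5 + \left(8 + 2\right)\right) \left(-1\right) = 3 - \left(5 + 10\right) \left(-1\right) = 3 - 15 \left(-1\right) = 3 - -15 = 3 + 15 = 18$)
$I{\left(f,o \right)} = 0$
$P{\left(B \right)} = 162$ ($P{\left(B \right)} = 9 \cdot 18 = 162$)
$I{\left(-26,19 \right)} + P{\left(N \right)} = 0 + 162 = 162$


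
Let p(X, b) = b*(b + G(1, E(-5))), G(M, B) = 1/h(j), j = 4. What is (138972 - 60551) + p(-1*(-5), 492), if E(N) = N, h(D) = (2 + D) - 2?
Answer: 320608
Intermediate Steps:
h(D) = D
G(M, B) = ¼ (G(M, B) = 1/4 = ¼)
p(X, b) = b*(¼ + b) (p(X, b) = b*(b + ¼) = b*(¼ + b))
(138972 - 60551) + p(-1*(-5), 492) = (138972 - 60551) + 492*(¼ + 492) = 78421 + 492*(1969/4) = 78421 + 242187 = 320608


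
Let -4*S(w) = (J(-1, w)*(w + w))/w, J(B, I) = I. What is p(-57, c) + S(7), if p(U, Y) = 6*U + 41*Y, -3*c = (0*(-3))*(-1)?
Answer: -691/2 ≈ -345.50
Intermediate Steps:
c = 0 (c = -0*(-3)*(-1)/3 = -0*(-1) = -1/3*0 = 0)
S(w) = -w/2 (S(w) = -w*(w + w)/(4*w) = -w*(2*w)/(4*w) = -2*w**2/(4*w) = -w/2)
p(-57, c) + S(7) = (6*(-57) + 41*0) - 1/2*7 = (-342 + 0) - 7/2 = -342 - 7/2 = -691/2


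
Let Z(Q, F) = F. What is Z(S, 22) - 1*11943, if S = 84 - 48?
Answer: -11921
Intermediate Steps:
S = 36
Z(S, 22) - 1*11943 = 22 - 1*11943 = 22 - 11943 = -11921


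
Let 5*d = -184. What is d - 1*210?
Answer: -1234/5 ≈ -246.80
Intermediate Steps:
d = -184/5 (d = (⅕)*(-184) = -184/5 ≈ -36.800)
d - 1*210 = -184/5 - 1*210 = -184/5 - 210 = -1234/5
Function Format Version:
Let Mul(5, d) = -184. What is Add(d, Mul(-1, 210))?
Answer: Rational(-1234, 5) ≈ -246.80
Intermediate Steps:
d = Rational(-184, 5) (d = Mul(Rational(1, 5), -184) = Rational(-184, 5) ≈ -36.800)
Add(d, Mul(-1, 210)) = Add(Rational(-184, 5), Mul(-1, 210)) = Add(Rational(-184, 5), -210) = Rational(-1234, 5)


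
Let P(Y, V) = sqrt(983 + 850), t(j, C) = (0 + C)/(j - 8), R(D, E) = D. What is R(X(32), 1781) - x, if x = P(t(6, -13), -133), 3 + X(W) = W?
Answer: 29 - sqrt(1833) ≈ -13.814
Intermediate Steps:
X(W) = -3 + W
t(j, C) = C/(-8 + j)
P(Y, V) = sqrt(1833)
x = sqrt(1833) ≈ 42.814
R(X(32), 1781) - x = (-3 + 32) - sqrt(1833) = 29 - sqrt(1833)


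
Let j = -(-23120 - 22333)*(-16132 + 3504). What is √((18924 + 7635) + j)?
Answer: 5*I*√22958157 ≈ 23957.0*I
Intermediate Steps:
j = -573980484 (j = -(-45453)*(-12628) = -1*573980484 = -573980484)
√((18924 + 7635) + j) = √((18924 + 7635) - 573980484) = √(26559 - 573980484) = √(-573953925) = 5*I*√22958157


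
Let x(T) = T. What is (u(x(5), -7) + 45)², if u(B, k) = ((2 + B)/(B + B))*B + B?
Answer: 11449/4 ≈ 2862.3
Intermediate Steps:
u(B, k) = 1 + 3*B/2 (u(B, k) = ((2 + B)/((2*B)))*B + B = ((2 + B)*(1/(2*B)))*B + B = ((2 + B)/(2*B))*B + B = (1 + B/2) + B = 1 + 3*B/2)
(u(x(5), -7) + 45)² = ((1 + (3/2)*5) + 45)² = ((1 + 15/2) + 45)² = (17/2 + 45)² = (107/2)² = 11449/4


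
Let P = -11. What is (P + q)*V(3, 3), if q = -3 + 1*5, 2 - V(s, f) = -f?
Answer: -45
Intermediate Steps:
V(s, f) = 2 + f (V(s, f) = 2 - (-1)*f = 2 + f)
q = 2 (q = -3 + 5 = 2)
(P + q)*V(3, 3) = (-11 + 2)*(2 + 3) = -9*5 = -45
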